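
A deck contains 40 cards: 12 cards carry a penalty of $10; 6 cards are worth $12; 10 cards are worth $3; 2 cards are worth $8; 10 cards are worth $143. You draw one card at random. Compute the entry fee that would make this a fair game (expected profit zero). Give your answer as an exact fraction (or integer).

E[payout] = (12/40)·(-10) + (6/40)·12 + (10/40)·3 + (2/40)·8 + (10/40)·143 = 357/10
Fair fee = E[payout] = 357/10

357/10 dollars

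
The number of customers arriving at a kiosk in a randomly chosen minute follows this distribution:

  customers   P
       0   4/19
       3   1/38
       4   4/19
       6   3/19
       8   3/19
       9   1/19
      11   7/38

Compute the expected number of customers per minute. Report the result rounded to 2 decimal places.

5.63

E[X] = (4/19)·0 + (1/38)·3 + (4/19)·4 + (3/19)·6 + (3/19)·8 + (1/19)·9 + (7/38)·11
     = 107/19 ≈ 5.63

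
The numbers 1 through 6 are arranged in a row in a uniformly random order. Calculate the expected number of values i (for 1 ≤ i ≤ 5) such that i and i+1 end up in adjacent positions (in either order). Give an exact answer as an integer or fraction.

For each i ∈ {1,…,5}, let Xᵢ = 1 if i and i+1 are adjacent. P(Xᵢ=1) = 2·(6−1)!/6! = 2/6.
By linearity, E[ΣXᵢ] = (5)·(2/6) = 5/3.

5/3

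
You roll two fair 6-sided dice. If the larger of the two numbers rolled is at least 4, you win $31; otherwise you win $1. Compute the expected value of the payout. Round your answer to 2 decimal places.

E[payout] = (1/4)·1 + (3/4)·31 = 47/2
≈ $23.50

$23.50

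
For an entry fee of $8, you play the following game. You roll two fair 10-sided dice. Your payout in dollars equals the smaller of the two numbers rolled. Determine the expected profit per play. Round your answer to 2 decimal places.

Distribution of the smaller of the two numbers rolled: 1 w.p. 19/100, 2 w.p. 17/100, 3 w.p. 3/20, 4 w.p. 13/100, 5 w.p. 11/100, 6 w.p. 9/100, …
E[payout] = (19/100)·1 + (17/100)·2 + (3/20)·3 + (13/100)·4 + (11/100)·5 + (9/100)·6 + (7/100)·7 + (1/20)·8 + (3/100)·9 + (1/100)·10 = 77/20
Expected profit = 77/20 − 8 = -83/20 ≈ -$4.15

-$4.15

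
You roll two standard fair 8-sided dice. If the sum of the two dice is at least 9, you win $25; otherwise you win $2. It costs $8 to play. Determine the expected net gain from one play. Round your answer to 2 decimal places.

E[payout] = (7/16)·2 + (9/16)·25 = 239/16
Expected profit = 239/16 − 8 = 111/16 ≈ $6.94

$6.94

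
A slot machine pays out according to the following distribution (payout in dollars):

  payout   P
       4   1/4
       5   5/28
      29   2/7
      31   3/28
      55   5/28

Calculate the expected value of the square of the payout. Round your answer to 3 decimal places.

891.893

E[X²] = (1/4)·16 + (5/28)·25 + (2/7)·841 + (3/28)·961 + (5/28)·3025
     = 24973/28 ≈ 891.893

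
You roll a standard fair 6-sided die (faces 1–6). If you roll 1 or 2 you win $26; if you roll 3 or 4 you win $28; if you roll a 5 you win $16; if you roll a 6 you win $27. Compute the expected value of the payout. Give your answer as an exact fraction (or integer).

E[payout] = (1/6)·16 + (1/3)·26 + (1/6)·27 + (1/3)·28 = 151/6

151/6 dollars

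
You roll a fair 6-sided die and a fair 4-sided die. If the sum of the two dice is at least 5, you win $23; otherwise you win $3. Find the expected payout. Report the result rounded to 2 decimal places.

$18.00

E[payout] = (1/4)·3 + (3/4)·23 = 18
≈ $18.00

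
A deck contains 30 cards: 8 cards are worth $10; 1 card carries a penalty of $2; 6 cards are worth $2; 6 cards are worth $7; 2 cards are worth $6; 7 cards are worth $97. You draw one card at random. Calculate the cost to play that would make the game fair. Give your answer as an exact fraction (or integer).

823/30 dollars

E[payout] = (8/30)·10 + (1/30)·(-2) + (6/30)·2 + (6/30)·7 + (2/30)·6 + (7/30)·97 = 823/30
Fair fee = E[payout] = 823/30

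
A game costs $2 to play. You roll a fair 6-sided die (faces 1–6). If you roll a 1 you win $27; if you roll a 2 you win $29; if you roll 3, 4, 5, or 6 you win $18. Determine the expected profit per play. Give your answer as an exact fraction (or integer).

E[payout] = (2/3)·18 + (1/6)·27 + (1/6)·29 = 64/3
Expected profit = 64/3 − 2 = 58/3

58/3 dollars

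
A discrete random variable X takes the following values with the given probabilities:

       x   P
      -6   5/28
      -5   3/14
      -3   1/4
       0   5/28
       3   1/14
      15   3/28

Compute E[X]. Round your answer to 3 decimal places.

E[X] = (5/28)·(-6) + (3/14)·(-5) + (1/4)·(-3) + (5/28)·0 + (1/14)·3 + (3/28)·15
     = -15/14 ≈ -1.071

-1.071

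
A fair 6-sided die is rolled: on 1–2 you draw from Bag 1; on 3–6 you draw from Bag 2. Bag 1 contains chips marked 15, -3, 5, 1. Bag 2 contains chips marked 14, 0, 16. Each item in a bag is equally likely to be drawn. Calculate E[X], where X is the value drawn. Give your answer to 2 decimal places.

8.17

E[X | Bag 1] = (15 − 3 + 5 + 1)/4 = 9/2
E[X | Bag 2] = (14 + 0 + 16)/3 = 10
E[X] = (1/3)·9/2 + (2/3)·10 = 49/6 ≈ 8.17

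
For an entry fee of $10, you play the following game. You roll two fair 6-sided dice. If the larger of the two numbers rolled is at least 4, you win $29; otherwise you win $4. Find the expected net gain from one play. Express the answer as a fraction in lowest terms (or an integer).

E[payout] = (1/4)·4 + (3/4)·29 = 91/4
Expected profit = 91/4 − 10 = 51/4

51/4 dollars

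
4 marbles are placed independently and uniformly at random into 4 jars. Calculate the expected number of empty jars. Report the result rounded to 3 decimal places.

1.266

Let Xⱼ=1 if jar j is empty. P(Xⱼ=1) = ((4-1)/4)^4 = 81/256.
By linearity, E[#empty] = 4·81/256 = 81/64.
≈ 1.266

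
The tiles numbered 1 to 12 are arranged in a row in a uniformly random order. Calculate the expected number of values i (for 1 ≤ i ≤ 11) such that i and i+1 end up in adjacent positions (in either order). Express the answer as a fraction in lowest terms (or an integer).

11/6

For each i ∈ {1,…,11}, let Xᵢ = 1 if i and i+1 are adjacent. P(Xᵢ=1) = 2·(12−1)!/12! = 2/12.
By linearity, E[ΣXᵢ] = (11)·(2/12) = 11/6.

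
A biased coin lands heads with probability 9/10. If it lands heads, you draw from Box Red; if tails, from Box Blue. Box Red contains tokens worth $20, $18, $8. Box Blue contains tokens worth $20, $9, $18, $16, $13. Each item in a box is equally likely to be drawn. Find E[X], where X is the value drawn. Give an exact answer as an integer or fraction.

E[X | Box Red] = (20 + 18 + 8)/3 = 46/3
E[X | Box Blue] = (20 + 9 + 18 + 16 + 13)/5 = 76/5
E[X] = (9/10)·46/3 + (1/10)·76/5 = 383/25

383/25 dollars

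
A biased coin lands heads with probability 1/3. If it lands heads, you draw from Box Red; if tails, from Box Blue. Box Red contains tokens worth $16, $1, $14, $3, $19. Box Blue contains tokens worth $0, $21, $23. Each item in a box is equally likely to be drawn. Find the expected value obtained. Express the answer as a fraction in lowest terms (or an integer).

E[X | Box Red] = (16 + 1 + 14 + 3 + 19)/5 = 53/5
E[X | Box Blue] = (0 + 21 + 23)/3 = 44/3
E[X] = (1/3)·53/5 + (2/3)·44/3 = 599/45

599/45 dollars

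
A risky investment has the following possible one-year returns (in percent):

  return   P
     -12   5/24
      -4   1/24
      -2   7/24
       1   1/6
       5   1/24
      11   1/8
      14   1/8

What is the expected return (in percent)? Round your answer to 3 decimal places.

E[X] = (5/24)·(-12) + (1/24)·(-4) + (7/24)·(-2) + (1/6)·1 + (1/24)·5 + (1/8)·11 + (1/8)·14
     = 1/4 ≈ 0.250

0.250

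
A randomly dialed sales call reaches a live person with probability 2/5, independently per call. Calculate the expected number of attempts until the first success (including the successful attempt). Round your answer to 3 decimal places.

For a geometric distribution, E[trials] = 1/p = 1/(2/5) = 5/2.
≈ 2.500

2.500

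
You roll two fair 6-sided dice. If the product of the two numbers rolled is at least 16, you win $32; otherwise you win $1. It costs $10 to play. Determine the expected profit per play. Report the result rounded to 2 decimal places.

$0.47

E[payout] = (25/36)·1 + (11/36)·32 = 377/36
Expected profit = 377/36 − 10 = 17/36 ≈ $0.47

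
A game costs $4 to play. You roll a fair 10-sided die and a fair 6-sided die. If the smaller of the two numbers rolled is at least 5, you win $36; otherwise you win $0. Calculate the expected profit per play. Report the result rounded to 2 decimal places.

$3.20

E[payout] = (4/5)·0 + (1/5)·36 = 36/5
Expected profit = 36/5 − 4 = 16/5 ≈ $3.20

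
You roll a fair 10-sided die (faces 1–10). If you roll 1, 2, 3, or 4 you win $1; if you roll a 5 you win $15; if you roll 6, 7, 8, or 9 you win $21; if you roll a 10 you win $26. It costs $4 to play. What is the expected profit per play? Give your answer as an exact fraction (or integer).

E[payout] = (2/5)·1 + (1/10)·15 + (2/5)·21 + (1/10)·26 = 129/10
Expected profit = 129/10 − 4 = 89/10

89/10 dollars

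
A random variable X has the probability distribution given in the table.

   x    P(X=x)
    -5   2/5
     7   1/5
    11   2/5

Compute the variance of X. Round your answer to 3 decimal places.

E[X] = (2/5)·(-5) + (1/5)·7 + (2/5)·11 = 19/5
E[X²] = (2/5)·25 + (1/5)·49 + (2/5)·121 = 341/5
Var(X) = 341/5 − (19/5)² = 1344/25 ≈ 53.760

53.760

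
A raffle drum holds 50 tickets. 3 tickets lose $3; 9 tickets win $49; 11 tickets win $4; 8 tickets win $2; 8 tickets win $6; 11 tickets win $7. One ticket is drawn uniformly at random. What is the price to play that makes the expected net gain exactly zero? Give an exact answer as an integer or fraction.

617/50 dollars

E[payout] = (3/50)·(-3) + (9/50)·49 + (11/50)·4 + (8/50)·2 + (8/50)·6 + (11/50)·7 = 617/50
Fair fee = E[payout] = 617/50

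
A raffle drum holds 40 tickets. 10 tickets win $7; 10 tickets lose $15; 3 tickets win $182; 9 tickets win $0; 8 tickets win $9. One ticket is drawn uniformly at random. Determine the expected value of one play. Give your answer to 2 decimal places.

$13.45

E[payout] = (10/40)·7 + (10/40)·(-15) + (3/40)·182 + (9/40)·0 + (8/40)·9 = 269/20
≈ $13.45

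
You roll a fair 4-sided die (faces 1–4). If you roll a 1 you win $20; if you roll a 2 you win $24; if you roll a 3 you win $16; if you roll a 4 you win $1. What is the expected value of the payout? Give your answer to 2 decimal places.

$15.25

E[payout] = (1/4)·1 + (1/4)·16 + (1/4)·20 + (1/4)·24 = 61/4
≈ $15.25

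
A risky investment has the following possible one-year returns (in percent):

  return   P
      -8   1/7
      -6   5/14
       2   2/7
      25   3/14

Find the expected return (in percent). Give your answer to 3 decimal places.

2.643

E[X] = (1/7)·(-8) + (5/14)·(-6) + (2/7)·2 + (3/14)·25
     = 37/14 ≈ 2.643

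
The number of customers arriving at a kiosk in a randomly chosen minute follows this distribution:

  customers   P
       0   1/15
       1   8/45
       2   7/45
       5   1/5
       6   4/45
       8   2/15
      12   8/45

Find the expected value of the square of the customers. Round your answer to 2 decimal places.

43.13

E[X²] = (1/15)·0 + (8/45)·1 + (7/45)·4 + (1/5)·25 + (4/45)·36 + (2/15)·64 + (8/45)·144
     = 647/15 ≈ 43.13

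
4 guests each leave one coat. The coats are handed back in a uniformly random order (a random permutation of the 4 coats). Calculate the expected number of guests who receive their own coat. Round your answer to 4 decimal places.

Let Xᵢ = 1 if person i gets their own coat. For each i, P(Xᵢ=1) = 1/4.
By linearity of expectation, E[X₁+…+X_4] = 4·(1/4) = 1.
≈ 1.0000

1.0000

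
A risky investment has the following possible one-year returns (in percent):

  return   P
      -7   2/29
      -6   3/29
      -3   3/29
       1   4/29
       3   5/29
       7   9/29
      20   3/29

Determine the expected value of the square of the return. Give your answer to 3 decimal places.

66.310

E[X²] = (2/29)·49 + (3/29)·36 + (3/29)·9 + (4/29)·1 + (5/29)·9 + (9/29)·49 + (3/29)·400
     = 1923/29 ≈ 66.310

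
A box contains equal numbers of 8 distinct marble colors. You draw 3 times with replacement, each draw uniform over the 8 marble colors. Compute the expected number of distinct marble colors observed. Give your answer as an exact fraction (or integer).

Let Xⱼ=1 if type j appears at least once. P(Xⱼ=1) = 1 − ((8−1)/8)^3 = 169/512.
E[#distinct] = 8·169/512 = 169/64.

169/64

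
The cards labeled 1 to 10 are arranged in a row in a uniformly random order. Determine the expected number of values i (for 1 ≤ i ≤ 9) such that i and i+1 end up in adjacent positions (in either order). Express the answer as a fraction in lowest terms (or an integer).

For each i ∈ {1,…,9}, let Xᵢ = 1 if i and i+1 are adjacent. P(Xᵢ=1) = 2·(10−1)!/10! = 2/10.
By linearity, E[ΣXᵢ] = (9)·(2/10) = 9/5.

9/5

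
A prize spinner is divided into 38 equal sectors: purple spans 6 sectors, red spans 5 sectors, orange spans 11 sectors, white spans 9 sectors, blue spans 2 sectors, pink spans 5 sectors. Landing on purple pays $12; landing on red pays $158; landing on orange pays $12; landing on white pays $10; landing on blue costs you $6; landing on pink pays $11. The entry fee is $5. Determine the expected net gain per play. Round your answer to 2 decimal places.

E[payout] = (6/38)·12 + (5/38)·158 + (11/38)·12 + (9/38)·10 + (2/38)·(-6) + (5/38)·11 = 1127/38
Expected profit = 1127/38 − 5 = 937/38 ≈ $24.66

$24.66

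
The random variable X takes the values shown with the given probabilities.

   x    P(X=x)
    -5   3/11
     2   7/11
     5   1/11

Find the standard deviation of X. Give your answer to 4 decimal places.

E[X] = 4/11, E[X²] = 128/11
Var(X) = E[X²] − (E[X])² = 128/11 − 16/121 = 1392/121
SD(X) = √(1392/121) ≈ 3.3918

3.3918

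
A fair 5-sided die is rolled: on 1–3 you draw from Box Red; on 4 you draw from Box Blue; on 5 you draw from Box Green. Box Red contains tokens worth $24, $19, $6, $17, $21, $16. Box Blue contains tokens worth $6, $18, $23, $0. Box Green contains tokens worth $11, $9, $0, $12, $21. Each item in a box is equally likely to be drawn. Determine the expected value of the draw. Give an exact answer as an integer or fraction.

1477/100 dollars

E[X | Box Red] = (24 + 19 + 6 + 17 + 21 + 16)/6 = 103/6
E[X | Box Blue] = (6 + 18 + 23 + 0)/4 = 47/4
E[X | Box Green] = (11 + 9 + 0 + 12 + 21)/5 = 53/5
E[X] = (3/5)·103/6 + (1/5)·47/4 + (1/5)·53/5 = 1477/100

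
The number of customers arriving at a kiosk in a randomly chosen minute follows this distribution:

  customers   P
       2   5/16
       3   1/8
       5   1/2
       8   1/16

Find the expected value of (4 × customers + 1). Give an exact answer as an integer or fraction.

E[4x+1] = (5/16)·9 + (1/8)·13 + (1/2)·21 + (1/16)·33
     = 17

17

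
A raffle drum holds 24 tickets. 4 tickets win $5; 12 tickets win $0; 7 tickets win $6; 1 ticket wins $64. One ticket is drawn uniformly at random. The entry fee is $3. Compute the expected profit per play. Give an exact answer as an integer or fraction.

9/4 dollars

E[payout] = (4/24)·5 + (12/24)·0 + (7/24)·6 + (1/24)·64 = 21/4
Expected profit = 21/4 − 3 = 9/4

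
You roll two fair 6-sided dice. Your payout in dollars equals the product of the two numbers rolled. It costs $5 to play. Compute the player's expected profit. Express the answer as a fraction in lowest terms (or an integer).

Distribution of the product of the two numbers rolled: 1 w.p. 1/36, 2 w.p. 1/18, 3 w.p. 1/18, 4 w.p. 1/12, 5 w.p. 1/18, 6 w.p. 1/9, …
E[payout] = (1/36)·1 + (1/18)·2 + (1/18)·3 + (1/12)·4 + (1/18)·5 + (1/9)·6 + (1/18)·8 + (1/36)·9 + (1/18)·10 + (1/9)·12 + (1/18)·15 + (1/36)·16 + (1/18)·18 + (1/18)·20 + (1/18)·24 + (1/36)·25 + (1/18)·30 + (1/36)·36 = 49/4
Expected profit = 49/4 − 5 = 29/4

29/4 dollars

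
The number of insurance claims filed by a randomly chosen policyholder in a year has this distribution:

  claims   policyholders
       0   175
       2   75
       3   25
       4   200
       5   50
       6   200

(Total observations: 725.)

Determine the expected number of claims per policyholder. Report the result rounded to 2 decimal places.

Total = 725, so P(claims=0) = 175/725, etc.
E[X] = (7/29)·0 + (3/29)·2 + (1/29)·3 + (8/29)·4 + (2/29)·5 + (8/29)·6
     = 99/29 ≈ 3.41

3.41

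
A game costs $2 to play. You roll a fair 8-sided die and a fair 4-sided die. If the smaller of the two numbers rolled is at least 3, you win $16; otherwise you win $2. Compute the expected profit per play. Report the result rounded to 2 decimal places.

E[payout] = (5/8)·2 + (3/8)·16 = 29/4
Expected profit = 29/4 − 2 = 21/4 ≈ $5.25

$5.25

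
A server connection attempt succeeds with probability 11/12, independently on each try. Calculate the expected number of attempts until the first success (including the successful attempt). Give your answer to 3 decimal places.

1.091

For a geometric distribution, E[trials] = 1/p = 1/(11/12) = 12/11.
≈ 1.091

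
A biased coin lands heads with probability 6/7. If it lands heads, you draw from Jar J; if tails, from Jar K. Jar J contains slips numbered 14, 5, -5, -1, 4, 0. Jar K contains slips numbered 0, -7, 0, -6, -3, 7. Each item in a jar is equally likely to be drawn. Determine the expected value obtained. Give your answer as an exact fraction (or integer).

E[X | Jar J] = (14 + 5 − 5 − 1 + 4 + 0)/6 = 17/6
E[X | Jar K] = (0 − 7 + 0 − 6 − 3 + 7)/6 = -3/2
E[X] = (6/7)·17/6 + (1/7)·(-3/2) = 31/14

31/14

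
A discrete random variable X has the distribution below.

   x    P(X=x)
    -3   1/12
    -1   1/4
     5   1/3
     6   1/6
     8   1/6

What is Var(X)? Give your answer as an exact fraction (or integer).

E[X] = (1/12)·(-3) + (1/4)·(-1) + (1/3)·5 + (1/6)·6 + (1/6)·8 = 7/2
E[X²] = (1/12)·9 + (1/4)·1 + (1/3)·25 + (1/6)·36 + (1/6)·64 = 26
Var(X) = 26 − (7/2)² = 55/4

55/4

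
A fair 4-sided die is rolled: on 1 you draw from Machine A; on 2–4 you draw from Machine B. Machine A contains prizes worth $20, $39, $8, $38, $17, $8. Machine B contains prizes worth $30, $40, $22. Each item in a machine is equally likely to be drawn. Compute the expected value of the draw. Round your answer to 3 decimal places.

$28.417

E[X | Machine A] = (20 + 39 + 8 + 38 + 17 + 8)/6 = 65/3
E[X | Machine B] = (30 + 40 + 22)/3 = 92/3
E[X] = (1/4)·65/3 + (3/4)·92/3 = 341/12 ≈ 28.417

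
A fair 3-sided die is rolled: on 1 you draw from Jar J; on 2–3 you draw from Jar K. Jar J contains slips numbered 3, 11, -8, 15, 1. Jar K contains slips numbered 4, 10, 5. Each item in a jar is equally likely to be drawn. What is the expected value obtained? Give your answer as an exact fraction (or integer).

256/45

E[X | Jar J] = (3 + 11 − 8 + 15 + 1)/5 = 22/5
E[X | Jar K] = (4 + 10 + 5)/3 = 19/3
E[X] = (1/3)·22/5 + (2/3)·19/3 = 256/45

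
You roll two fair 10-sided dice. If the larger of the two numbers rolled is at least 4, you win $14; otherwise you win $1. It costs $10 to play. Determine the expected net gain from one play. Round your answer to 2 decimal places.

E[payout] = (9/100)·1 + (91/100)·14 = 1283/100
Expected profit = 1283/100 − 10 = 283/100 ≈ $2.83

$2.83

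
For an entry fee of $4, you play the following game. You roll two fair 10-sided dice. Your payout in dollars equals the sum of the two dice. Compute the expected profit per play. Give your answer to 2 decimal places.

Distribution of the sum of the two dice: 2 w.p. 1/100, 3 w.p. 1/50, 4 w.p. 3/100, 5 w.p. 1/25, 6 w.p. 1/20, 7 w.p. 3/50, …
E[payout] = (1/100)·2 + (1/50)·3 + (3/100)·4 + (1/25)·5 + (1/20)·6 + (3/50)·7 + (7/100)·8 + (2/25)·9 + (9/100)·10 + (1/10)·11 + (9/100)·12 + (2/25)·13 + (7/100)·14 + (3/50)·15 + (1/20)·16 + (1/25)·17 + (3/100)·18 + (1/50)·19 + (1/100)·20 = 11
Expected profit = 11 − 4 = 7 ≈ $7.00

$7.00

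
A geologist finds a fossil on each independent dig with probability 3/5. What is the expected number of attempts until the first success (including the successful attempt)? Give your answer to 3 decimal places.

For a geometric distribution, E[trials] = 1/p = 1/(3/5) = 5/3.
≈ 1.667

1.667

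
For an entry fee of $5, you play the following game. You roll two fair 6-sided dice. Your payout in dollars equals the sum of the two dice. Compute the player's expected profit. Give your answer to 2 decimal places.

$2.00

Distribution of the sum of the two dice: 2 w.p. 1/36, 3 w.p. 1/18, 4 w.p. 1/12, 5 w.p. 1/9, 6 w.p. 5/36, 7 w.p. 1/6, …
E[payout] = (1/36)·2 + (1/18)·3 + (1/12)·4 + (1/9)·5 + (5/36)·6 + (1/6)·7 + (5/36)·8 + (1/9)·9 + (1/12)·10 + (1/18)·11 + (1/36)·12 = 7
Expected profit = 7 − 5 = 2 ≈ $2.00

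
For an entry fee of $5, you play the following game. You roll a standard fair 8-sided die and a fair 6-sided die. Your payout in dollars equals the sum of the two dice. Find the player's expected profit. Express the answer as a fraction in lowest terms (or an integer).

$3

Distribution of the sum of the two dice: 2 w.p. 1/48, 3 w.p. 1/24, 4 w.p. 1/16, 5 w.p. 1/12, 6 w.p. 5/48, 7 w.p. 1/8, …
E[payout] = (1/48)·2 + (1/24)·3 + (1/16)·4 + (1/12)·5 + (5/48)·6 + (1/8)·7 + (1/8)·8 + (1/8)·9 + (5/48)·10 + (1/12)·11 + (1/16)·12 + (1/24)·13 + (1/48)·14 = 8
Expected profit = 8 − 5 = 3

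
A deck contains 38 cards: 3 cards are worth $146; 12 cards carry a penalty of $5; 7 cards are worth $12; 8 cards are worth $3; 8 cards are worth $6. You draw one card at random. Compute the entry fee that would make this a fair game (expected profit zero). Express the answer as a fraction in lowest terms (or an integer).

267/19 dollars

E[payout] = (3/38)·146 + (12/38)·(-5) + (7/38)·12 + (8/38)·3 + (8/38)·6 = 267/19
Fair fee = E[payout] = 267/19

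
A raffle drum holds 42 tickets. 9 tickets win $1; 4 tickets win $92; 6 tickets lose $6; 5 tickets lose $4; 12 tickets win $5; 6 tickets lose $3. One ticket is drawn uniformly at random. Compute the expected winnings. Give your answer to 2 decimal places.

$8.64

E[payout] = (9/42)·1 + (4/42)·92 + (6/42)·(-6) + (5/42)·(-4) + (12/42)·5 + (6/42)·(-3) = 121/14
≈ $8.64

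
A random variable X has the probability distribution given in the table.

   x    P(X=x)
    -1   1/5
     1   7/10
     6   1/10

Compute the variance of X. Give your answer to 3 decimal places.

E[X] = (1/5)·(-1) + (7/10)·1 + (1/10)·6 = 11/10
E[X²] = (1/5)·1 + (7/10)·1 + (1/10)·36 = 9/2
Var(X) = 9/2 − (11/10)² = 329/100 ≈ 3.290

3.290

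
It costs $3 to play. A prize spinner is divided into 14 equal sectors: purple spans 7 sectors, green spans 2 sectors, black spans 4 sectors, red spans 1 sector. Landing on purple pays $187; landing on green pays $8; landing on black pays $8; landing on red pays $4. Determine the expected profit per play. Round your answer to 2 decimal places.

$94.21

E[payout] = (7/14)·187 + (2/14)·8 + (4/14)·8 + (1/14)·4 = 1361/14
Expected profit = 1361/14 − 3 = 1319/14 ≈ $94.21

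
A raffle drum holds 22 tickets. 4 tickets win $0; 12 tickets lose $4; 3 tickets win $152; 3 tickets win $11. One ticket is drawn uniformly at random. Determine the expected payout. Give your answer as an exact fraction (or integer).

E[payout] = (4/22)·0 + (12/22)·(-4) + (3/22)·152 + (3/22)·11 = 441/22

441/22 dollars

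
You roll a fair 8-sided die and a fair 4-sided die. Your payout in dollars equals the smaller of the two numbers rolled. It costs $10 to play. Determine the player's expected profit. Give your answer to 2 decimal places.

-$7.81

Distribution of the smaller of the two numbers rolled: 1 w.p. 11/32, 2 w.p. 9/32, 3 w.p. 7/32, 4 w.p. 5/32
E[payout] = (11/32)·1 + (9/32)·2 + (7/32)·3 + (5/32)·4 = 35/16
Expected profit = 35/16 − 10 = -125/16 ≈ -$7.81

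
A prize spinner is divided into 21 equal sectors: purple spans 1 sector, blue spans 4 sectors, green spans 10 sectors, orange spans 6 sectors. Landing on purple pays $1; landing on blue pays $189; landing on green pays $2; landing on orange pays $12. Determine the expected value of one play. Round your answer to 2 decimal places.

E[payout] = (1/21)·1 + (4/21)·189 + (10/21)·2 + (6/21)·12 = 283/7
≈ $40.43

$40.43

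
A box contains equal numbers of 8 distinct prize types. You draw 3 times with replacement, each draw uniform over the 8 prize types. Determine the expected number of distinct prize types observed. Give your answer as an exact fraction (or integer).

169/64

Let Xⱼ=1 if type j appears at least once. P(Xⱼ=1) = 1 − ((8−1)/8)^3 = 169/512.
E[#distinct] = 8·169/512 = 169/64.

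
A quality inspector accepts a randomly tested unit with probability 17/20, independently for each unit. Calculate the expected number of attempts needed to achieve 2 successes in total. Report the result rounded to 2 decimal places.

By linearity (sum of 2 independent geometric waits), E[trials] = 2/p = 2/(17/20) = 40/17.
≈ 2.35

2.35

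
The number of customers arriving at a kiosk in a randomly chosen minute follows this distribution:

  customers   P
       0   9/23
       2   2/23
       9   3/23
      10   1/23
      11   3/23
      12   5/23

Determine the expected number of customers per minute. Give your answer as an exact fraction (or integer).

134/23

E[X] = (9/23)·0 + (2/23)·2 + (3/23)·9 + (1/23)·10 + (3/23)·11 + (5/23)·12
     = 134/23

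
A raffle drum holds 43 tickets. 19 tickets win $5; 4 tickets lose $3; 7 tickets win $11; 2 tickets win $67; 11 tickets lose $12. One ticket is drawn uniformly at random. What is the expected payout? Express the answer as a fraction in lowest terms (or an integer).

E[payout] = (19/43)·5 + (4/43)·(-3) + (7/43)·11 + (2/43)·67 + (11/43)·(-12) = 162/43

162/43 dollars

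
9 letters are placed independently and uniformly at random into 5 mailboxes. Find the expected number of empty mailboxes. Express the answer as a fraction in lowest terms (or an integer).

262144/390625

Let Xⱼ=1 if mailbox j is empty. P(Xⱼ=1) = ((5-1)/5)^9 = 262144/1953125.
By linearity, E[#empty] = 5·262144/1953125 = 262144/390625.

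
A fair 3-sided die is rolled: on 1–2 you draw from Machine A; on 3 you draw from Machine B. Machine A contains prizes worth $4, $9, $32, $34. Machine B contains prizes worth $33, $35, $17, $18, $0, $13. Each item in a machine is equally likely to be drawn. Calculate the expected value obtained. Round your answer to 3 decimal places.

E[X | Machine A] = (4 + 9 + 32 + 34)/4 = 79/4
E[X | Machine B] = (33 + 35 + 17 + 18 + 0 + 13)/6 = 58/3
E[X] = (2/3)·79/4 + (1/3)·58/3 = 353/18 ≈ 19.611

$19.611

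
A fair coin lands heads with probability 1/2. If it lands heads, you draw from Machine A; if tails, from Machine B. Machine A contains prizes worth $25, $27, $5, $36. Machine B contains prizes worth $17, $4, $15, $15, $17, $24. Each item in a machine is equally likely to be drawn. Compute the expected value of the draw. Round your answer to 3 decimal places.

$19.292

E[X | Machine A] = (25 + 27 + 5 + 36)/4 = 93/4
E[X | Machine B] = (17 + 4 + 15 + 15 + 17 + 24)/6 = 46/3
E[X] = (1/2)·93/4 + (1/2)·46/3 = 463/24 ≈ 19.292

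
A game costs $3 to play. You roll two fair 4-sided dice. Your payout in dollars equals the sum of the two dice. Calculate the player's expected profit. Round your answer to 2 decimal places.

Distribution of the sum of the two dice: 2 w.p. 1/16, 3 w.p. 1/8, 4 w.p. 3/16, 5 w.p. 1/4, 6 w.p. 3/16, 7 w.p. 1/8, …
E[payout] = (1/16)·2 + (1/8)·3 + (3/16)·4 + (1/4)·5 + (3/16)·6 + (1/8)·7 + (1/16)·8 = 5
Expected profit = 5 − 3 = 2 ≈ $2.00

$2.00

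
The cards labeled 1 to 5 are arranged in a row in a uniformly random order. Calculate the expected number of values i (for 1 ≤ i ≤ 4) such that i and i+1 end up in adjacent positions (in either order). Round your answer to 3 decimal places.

1.600

For each i ∈ {1,…,4}, let Xᵢ = 1 if i and i+1 are adjacent. P(Xᵢ=1) = 2·(5−1)!/5! = 2/5.
By linearity, E[ΣXᵢ] = (4)·(2/5) = 8/5.
≈ 1.600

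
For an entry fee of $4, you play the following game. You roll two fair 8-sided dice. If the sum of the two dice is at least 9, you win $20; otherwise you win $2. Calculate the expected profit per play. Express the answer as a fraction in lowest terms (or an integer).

E[payout] = (7/16)·2 + (9/16)·20 = 97/8
Expected profit = 97/8 − 4 = 65/8

65/8 dollars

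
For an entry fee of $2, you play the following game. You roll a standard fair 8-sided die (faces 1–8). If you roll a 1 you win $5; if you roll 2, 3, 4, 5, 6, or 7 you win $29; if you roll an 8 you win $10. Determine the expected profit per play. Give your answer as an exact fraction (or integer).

173/8 dollars

E[payout] = (1/8)·5 + (1/8)·10 + (3/4)·29 = 189/8
Expected profit = 189/8 − 2 = 173/8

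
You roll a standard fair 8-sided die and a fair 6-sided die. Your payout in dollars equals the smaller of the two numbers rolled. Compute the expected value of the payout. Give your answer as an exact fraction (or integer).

Distribution of the smaller of the two numbers rolled: 1 w.p. 13/48, 2 w.p. 11/48, 3 w.p. 3/16, 4 w.p. 7/48, 5 w.p. 5/48, 6 w.p. 1/16
E[payout] = (13/48)·1 + (11/48)·2 + (3/16)·3 + (7/48)·4 + (5/48)·5 + (1/16)·6 = 133/48

133/48 dollars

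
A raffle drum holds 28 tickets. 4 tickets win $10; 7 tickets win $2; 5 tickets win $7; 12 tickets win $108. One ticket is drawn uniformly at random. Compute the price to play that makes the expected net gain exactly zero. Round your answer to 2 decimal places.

$49.46

E[payout] = (4/28)·10 + (7/28)·2 + (5/28)·7 + (12/28)·108 = 1385/28
Fair fee = E[payout] = 1385/28 ≈ $49.46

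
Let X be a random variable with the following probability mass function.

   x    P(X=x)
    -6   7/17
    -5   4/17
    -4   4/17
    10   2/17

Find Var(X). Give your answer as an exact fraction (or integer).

7108/289

E[X] = (7/17)·(-6) + (4/17)·(-5) + (4/17)·(-4) + (2/17)·10 = -58/17
E[X²] = (7/17)·36 + (4/17)·25 + (4/17)·16 + (2/17)·100 = 616/17
Var(X) = 616/17 − (-58/17)² = 7108/289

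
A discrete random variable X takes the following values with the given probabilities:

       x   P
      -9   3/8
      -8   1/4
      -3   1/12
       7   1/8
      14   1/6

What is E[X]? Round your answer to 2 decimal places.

-2.42

E[X] = (3/8)·(-9) + (1/4)·(-8) + (1/12)·(-3) + (1/8)·7 + (1/6)·14
     = -29/12 ≈ -2.42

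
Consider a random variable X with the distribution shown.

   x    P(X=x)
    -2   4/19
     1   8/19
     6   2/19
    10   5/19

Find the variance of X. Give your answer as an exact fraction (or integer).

E[X] = (4/19)·(-2) + (8/19)·1 + (2/19)·6 + (5/19)·10 = 62/19
E[X²] = (4/19)·4 + (8/19)·1 + (2/19)·36 + (5/19)·100 = 596/19
Var(X) = 596/19 − (62/19)² = 7480/361

7480/361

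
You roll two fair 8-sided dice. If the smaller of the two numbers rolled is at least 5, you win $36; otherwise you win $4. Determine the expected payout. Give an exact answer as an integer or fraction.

$12

E[payout] = (3/4)·4 + (1/4)·36 = 12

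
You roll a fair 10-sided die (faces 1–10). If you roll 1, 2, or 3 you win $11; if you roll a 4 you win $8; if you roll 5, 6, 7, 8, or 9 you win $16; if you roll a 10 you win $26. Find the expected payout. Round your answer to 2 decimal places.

E[payout] = (1/10)·8 + (3/10)·11 + (1/2)·16 + (1/10)·26 = 147/10
≈ $14.70

$14.70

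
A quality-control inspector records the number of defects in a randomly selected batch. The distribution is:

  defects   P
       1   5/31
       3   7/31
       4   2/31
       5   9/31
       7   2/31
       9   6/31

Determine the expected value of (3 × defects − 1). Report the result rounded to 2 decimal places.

13.23

E[3x-1] = (5/31)·2 + (7/31)·8 + (2/31)·11 + (9/31)·14 + (2/31)·20 + (6/31)·26
     = 410/31 ≈ 13.23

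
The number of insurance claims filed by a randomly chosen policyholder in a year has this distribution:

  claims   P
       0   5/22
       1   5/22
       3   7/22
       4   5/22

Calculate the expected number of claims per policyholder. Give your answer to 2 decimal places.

E[X] = (5/22)·0 + (5/22)·1 + (7/22)·3 + (5/22)·4
     = 23/11 ≈ 2.09

2.09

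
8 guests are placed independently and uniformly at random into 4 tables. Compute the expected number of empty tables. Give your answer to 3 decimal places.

0.400

Let Xⱼ=1 if table j is empty. P(Xⱼ=1) = ((4-1)/4)^8 = 6561/65536.
By linearity, E[#empty] = 4·6561/65536 = 6561/16384.
≈ 0.400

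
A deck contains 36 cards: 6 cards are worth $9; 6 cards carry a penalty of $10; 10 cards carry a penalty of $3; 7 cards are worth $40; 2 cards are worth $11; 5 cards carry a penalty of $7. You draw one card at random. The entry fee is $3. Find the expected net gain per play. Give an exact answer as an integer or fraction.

41/12 dollars

E[payout] = (6/36)·9 + (6/36)·(-10) + (10/36)·(-3) + (7/36)·40 + (2/36)·11 + (5/36)·(-7) = 77/12
Expected profit = 77/12 − 3 = 41/12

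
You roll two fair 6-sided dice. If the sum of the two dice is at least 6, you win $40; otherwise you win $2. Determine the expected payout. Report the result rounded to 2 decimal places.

$29.44

E[payout] = (5/18)·2 + (13/18)·40 = 265/9
≈ $29.44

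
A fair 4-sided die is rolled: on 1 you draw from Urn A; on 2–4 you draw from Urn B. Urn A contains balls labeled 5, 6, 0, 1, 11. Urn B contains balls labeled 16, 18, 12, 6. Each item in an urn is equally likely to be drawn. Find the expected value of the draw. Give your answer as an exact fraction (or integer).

109/10

E[X | Urn A] = (5 + 6 + 0 + 1 + 11)/5 = 23/5
E[X | Urn B] = (16 + 18 + 12 + 6)/4 = 13
E[X] = (1/4)·23/5 + (3/4)·13 = 109/10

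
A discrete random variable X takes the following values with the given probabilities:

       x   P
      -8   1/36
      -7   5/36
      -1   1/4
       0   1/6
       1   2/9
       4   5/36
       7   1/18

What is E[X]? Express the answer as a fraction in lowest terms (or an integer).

E[X] = (1/36)·(-8) + (5/36)·(-7) + (1/4)·(-1) + (1/6)·0 + (2/9)·1 + (5/36)·4 + (1/18)·7
     = -5/18

-5/18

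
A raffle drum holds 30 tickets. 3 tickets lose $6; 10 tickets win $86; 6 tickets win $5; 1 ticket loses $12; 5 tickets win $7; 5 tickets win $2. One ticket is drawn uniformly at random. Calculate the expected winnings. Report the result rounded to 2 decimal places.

$30.17

E[payout] = (3/30)·(-6) + (10/30)·86 + (6/30)·5 + (1/30)·(-12) + (5/30)·7 + (5/30)·2 = 181/6
≈ $30.17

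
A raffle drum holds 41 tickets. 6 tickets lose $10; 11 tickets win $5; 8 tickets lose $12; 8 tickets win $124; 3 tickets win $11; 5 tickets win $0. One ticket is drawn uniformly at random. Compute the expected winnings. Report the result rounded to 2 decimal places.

E[payout] = (6/41)·(-10) + (11/41)·5 + (8/41)·(-12) + (8/41)·124 + (3/41)·11 + (5/41)·0 = 924/41
≈ $22.54

$22.54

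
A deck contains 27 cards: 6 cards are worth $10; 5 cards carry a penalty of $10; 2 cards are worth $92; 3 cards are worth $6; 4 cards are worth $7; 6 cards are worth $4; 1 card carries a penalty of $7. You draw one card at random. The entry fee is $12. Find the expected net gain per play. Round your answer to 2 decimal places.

-$2.48

E[payout] = (6/27)·10 + (5/27)·(-10) + (2/27)·92 + (3/27)·6 + (4/27)·7 + (6/27)·4 + (1/27)·(-7) = 257/27
Expected profit = 257/27 − 12 = -67/27 ≈ -$2.48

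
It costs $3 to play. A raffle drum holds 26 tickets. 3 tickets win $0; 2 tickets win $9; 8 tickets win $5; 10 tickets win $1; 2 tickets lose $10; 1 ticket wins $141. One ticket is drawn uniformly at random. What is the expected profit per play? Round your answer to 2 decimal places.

$4.27

E[payout] = (3/26)·0 + (2/26)·9 + (8/26)·5 + (10/26)·1 + (2/26)·(-10) + (1/26)·141 = 189/26
Expected profit = 189/26 − 3 = 111/26 ≈ $4.27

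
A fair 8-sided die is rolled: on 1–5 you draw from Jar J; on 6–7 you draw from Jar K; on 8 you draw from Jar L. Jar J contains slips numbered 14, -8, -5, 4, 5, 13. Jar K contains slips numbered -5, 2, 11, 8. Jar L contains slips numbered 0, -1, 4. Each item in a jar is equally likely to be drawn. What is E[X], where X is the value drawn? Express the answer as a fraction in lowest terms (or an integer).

E[X | Jar J] = (14 − 8 − 5 + 4 + 5 + 13)/6 = 23/6
E[X | Jar K] = (-5 + 2 + 11 + 8)/4 = 4
E[X | Jar L] = (0 − 1 + 4)/3 = 1
E[X] = (5/8)·23/6 + (1/4)·4 + (1/8)·1 = 169/48

169/48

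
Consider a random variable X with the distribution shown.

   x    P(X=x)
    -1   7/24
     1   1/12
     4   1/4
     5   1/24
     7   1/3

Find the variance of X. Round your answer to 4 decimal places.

E[X] = (7/24)·(-1) + (1/12)·1 + (1/4)·4 + (1/24)·5 + (1/3)·7 = 10/3
E[X²] = (7/24)·1 + (1/12)·1 + (1/4)·16 + (1/24)·25 + (1/3)·49 = 87/4
Var(X) = 87/4 − (10/3)² = 383/36 ≈ 10.6389

10.6389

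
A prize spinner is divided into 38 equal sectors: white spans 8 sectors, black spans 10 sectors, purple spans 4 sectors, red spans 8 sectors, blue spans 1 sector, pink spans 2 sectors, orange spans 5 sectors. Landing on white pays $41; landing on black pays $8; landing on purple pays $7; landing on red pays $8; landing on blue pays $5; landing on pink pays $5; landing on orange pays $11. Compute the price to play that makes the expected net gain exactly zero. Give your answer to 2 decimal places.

E[payout] = (8/38)·41 + (10/38)·8 + (4/38)·7 + (8/38)·8 + (1/38)·5 + (2/38)·5 + (5/38)·11 = 15
Fair fee = E[payout] = 15 ≈ $15.00

$15.00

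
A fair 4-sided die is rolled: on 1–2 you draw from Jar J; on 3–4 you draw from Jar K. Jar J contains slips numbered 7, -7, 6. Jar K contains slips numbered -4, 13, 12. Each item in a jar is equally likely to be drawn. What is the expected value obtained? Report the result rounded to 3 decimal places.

4.500

E[X | Jar J] = (7 − 7 + 6)/3 = 2
E[X | Jar K] = (-4 + 13 + 12)/3 = 7
E[X] = (1/2)·2 + (1/2)·7 = 9/2 ≈ 4.500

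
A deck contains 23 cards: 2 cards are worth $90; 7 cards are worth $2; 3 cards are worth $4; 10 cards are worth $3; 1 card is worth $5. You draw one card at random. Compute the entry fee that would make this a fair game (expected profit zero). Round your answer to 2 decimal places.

$10.48

E[payout] = (2/23)·90 + (7/23)·2 + (3/23)·4 + (10/23)·3 + (1/23)·5 = 241/23
Fair fee = E[payout] = 241/23 ≈ $10.48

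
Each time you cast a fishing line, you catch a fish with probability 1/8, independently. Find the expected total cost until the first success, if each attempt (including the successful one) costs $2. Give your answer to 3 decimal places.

E[#attempts] = 1/p = 8; E[cost] = 2·8 = 16.
≈ 16.000

$16.000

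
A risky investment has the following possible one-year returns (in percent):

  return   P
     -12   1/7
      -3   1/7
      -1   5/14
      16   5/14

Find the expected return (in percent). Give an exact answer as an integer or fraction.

45/14

E[X] = (1/7)·(-12) + (1/7)·(-3) + (5/14)·(-1) + (5/14)·16
     = 45/14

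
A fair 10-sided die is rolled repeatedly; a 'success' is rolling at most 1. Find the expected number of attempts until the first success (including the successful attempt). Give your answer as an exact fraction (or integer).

For a geometric distribution, E[trials] = 1/p = 1/(1/10) = 10.

10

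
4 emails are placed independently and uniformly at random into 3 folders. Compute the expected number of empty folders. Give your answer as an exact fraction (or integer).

16/27

Let Xⱼ=1 if folder j is empty. P(Xⱼ=1) = ((3-1)/3)^4 = 16/81.
By linearity, E[#empty] = 3·16/81 = 16/27.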